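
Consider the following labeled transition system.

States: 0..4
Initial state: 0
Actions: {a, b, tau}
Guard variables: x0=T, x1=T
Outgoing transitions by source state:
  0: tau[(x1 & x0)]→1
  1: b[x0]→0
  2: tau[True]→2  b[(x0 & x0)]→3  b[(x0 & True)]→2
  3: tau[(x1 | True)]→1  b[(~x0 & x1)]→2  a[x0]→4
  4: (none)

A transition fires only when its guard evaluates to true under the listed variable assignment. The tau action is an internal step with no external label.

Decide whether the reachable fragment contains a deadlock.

Reachable = {0,1}
  0: tau→1  [deg 1]
  1: b→0  [deg 1]

Answer: DEADLOCK-FREE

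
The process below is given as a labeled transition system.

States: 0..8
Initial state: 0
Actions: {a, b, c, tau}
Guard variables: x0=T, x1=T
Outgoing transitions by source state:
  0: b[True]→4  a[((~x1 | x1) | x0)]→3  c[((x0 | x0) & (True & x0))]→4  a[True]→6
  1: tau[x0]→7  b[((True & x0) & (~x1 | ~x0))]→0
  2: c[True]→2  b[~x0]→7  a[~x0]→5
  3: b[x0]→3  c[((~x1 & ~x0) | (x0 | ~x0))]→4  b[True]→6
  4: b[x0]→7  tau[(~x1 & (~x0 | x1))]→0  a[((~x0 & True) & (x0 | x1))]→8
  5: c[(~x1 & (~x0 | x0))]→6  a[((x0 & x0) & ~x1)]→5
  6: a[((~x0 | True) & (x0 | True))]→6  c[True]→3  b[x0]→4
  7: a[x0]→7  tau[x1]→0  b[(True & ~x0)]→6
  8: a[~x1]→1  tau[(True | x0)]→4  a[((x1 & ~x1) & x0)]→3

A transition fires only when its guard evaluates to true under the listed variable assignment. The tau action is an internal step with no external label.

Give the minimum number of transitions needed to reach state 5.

Answer: UNREACHABLE

Working:
Layered search for 5:
  L0 = {0}
  L1 = {3,4,6}
  L2 = {7}
5 never appears.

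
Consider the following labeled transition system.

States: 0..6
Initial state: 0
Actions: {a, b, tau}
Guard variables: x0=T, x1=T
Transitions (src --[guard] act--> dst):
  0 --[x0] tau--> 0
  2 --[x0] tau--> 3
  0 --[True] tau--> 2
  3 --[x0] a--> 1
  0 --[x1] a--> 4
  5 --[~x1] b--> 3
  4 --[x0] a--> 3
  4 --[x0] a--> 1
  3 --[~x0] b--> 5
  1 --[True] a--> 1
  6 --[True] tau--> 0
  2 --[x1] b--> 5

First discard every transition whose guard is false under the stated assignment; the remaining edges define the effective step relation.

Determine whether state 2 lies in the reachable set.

10 transition(s) survive guard evaluation.
Layer 0: {0}
Layer 1: {2,4}  now seen {0,2,4}
Layer 2: {1,3,5}  now seen {0,1,2,3,4,5}
Reach set: {0,1,2,3,4,5}
trace reaching 2: tau

Answer: REACHABLE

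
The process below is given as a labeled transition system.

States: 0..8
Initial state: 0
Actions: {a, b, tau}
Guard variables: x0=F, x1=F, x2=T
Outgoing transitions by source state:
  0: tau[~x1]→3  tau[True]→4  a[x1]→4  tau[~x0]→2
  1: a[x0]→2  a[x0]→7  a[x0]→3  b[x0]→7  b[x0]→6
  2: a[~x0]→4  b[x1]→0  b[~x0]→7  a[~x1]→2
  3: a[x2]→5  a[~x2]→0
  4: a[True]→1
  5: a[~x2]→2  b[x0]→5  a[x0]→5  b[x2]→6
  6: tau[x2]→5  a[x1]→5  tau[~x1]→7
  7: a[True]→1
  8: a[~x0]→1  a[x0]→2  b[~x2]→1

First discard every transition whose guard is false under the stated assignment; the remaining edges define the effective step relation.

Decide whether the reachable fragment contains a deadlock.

R = {0,1,2,3,4,5,6,7}
  0: tau→2  tau→3  tau→4  [deg 3]
  1: ∅  [deadlock]
  2: a→2  a→4  b→7  [deg 3]
  3: a→5  [deg 1]
  4: a→1  [deg 1]
  5: b→6  [deg 1]
  6: tau→5  tau→7  [deg 2]
  7: a→1  [deg 1]
witness 1: tau·a

Answer: DEADLOCK at state 1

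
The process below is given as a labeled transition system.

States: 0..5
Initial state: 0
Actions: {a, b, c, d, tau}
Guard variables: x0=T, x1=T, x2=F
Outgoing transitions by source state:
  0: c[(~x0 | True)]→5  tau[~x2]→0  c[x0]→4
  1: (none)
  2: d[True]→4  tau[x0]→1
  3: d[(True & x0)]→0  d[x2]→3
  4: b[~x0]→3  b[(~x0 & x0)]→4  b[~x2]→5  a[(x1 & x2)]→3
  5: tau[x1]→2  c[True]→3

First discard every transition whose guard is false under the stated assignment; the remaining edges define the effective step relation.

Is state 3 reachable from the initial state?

After dropping false guards: 9 live edges.
Layer 0: {0}
Layer 1: {4,5}  total {0,4,5}
Layer 2: {2,3}  total {0,2,3,4,5}
Layer 3: {1}  total {0,1,2,3,4,5}
Reach set: {0,1,2,3,4,5}
trace reaching 3: c·c

Answer: REACHABLE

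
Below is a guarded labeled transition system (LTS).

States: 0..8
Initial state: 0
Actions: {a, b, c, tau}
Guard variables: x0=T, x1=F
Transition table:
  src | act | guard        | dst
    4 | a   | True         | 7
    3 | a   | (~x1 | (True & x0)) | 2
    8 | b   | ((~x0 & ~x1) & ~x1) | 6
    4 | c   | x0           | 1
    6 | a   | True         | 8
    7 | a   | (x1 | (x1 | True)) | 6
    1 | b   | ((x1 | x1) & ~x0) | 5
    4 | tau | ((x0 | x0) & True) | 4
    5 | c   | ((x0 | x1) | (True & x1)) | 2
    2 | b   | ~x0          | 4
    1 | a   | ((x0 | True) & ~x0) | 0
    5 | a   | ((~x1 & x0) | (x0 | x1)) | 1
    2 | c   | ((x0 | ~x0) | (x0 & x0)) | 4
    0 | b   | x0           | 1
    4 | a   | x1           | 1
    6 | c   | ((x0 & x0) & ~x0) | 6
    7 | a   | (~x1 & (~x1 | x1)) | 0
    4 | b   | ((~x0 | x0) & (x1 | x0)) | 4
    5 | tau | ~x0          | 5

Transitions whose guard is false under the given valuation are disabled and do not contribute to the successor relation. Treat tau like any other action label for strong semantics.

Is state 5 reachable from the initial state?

After dropping false guards: 12 live edges.
L0 = {0}
L1 = {1}  now seen {0,1}
Reach set: {0,1}

Answer: UNREACHABLE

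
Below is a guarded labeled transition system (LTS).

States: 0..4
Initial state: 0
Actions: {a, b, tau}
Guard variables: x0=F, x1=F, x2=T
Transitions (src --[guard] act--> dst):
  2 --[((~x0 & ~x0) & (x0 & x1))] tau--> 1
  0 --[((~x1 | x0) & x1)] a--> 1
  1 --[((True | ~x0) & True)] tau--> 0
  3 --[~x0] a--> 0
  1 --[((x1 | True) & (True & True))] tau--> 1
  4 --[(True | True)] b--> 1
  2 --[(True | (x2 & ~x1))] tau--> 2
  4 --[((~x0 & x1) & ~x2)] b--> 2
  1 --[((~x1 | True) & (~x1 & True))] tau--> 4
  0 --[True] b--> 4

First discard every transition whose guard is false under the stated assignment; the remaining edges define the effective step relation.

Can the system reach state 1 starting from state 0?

7 transition(s) survive guard evaluation.
depth 0: {0}
depth 1: {4}  cumulative {0,4}
depth 2: {1}  cumulative {0,1,4}
Reachable = {0,1,4}
Path to 1: b·b

Answer: REACHABLE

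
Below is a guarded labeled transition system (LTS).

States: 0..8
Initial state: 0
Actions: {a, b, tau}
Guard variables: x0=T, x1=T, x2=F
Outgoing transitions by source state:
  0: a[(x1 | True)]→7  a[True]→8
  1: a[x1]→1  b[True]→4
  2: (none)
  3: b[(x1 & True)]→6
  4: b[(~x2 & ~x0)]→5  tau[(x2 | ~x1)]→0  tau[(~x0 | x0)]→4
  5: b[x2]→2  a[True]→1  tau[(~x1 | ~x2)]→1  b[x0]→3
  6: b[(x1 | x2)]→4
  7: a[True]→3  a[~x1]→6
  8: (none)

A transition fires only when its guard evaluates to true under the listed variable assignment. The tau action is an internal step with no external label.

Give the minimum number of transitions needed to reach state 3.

Answer: 2

Trace:
Layered search for 3:
  L0 = {0}
  L1 = {7,8}
  L2 = {3}
depth(3)=2, e.g. a·a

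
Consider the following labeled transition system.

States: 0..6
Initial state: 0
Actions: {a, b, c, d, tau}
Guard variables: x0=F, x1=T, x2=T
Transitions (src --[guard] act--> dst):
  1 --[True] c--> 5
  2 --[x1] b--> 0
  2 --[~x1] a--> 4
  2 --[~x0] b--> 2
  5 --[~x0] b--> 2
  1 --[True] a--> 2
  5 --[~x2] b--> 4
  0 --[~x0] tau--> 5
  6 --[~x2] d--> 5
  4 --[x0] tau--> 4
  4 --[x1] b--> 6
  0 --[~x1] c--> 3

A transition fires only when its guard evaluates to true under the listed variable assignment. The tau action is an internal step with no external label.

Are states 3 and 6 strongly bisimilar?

Compute ~ classes (split until stable):
  P[0] = {{0,1,2,3,4,5,6}}
  P[1] = {{0},{1},{2,4,5},{3,6}}
  P[2] = {{0},{1},{2},{3,6},{4},{5}}
stable after 3 split(s): 6 block(s)
[3]={3,6}  [6]={3,6}

Answer: BISIMILAR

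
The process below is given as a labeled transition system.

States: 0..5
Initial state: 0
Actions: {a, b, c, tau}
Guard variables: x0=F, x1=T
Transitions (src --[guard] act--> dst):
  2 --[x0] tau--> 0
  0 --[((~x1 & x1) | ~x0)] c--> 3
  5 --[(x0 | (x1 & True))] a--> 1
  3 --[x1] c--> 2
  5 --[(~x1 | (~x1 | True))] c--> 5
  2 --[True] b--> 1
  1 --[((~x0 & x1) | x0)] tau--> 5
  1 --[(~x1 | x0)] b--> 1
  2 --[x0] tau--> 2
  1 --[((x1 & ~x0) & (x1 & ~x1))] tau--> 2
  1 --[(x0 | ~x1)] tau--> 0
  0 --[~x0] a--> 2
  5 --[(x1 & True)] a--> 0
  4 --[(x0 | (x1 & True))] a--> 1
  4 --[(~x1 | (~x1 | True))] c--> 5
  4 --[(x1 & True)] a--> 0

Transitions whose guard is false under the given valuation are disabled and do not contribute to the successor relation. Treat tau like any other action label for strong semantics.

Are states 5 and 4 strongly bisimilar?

Answer: BISIMILAR

Trace:
Bisimulation quotient by refinement:
  round 0: {{0,1,2,3,4,5}}
  round 1: {{0,4,5},{1},{2},{3}}
  round 2: {{0},{1},{2},{3},{4,5}}
Fixed point at round 3; 5 class(es).
5∈{4,5}, 4∈{4,5}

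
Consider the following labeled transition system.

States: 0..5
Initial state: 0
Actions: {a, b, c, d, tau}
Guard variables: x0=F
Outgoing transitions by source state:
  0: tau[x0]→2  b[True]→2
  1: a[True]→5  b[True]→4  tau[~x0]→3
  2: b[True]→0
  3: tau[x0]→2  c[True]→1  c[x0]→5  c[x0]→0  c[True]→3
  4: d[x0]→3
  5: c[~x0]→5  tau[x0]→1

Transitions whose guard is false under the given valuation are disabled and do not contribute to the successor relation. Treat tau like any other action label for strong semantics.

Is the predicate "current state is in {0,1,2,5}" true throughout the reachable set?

Allowed set {0,1,2,5}
Reach set: {0,2}
  0: ok
  2: ok

Answer: INVARIANT HOLDS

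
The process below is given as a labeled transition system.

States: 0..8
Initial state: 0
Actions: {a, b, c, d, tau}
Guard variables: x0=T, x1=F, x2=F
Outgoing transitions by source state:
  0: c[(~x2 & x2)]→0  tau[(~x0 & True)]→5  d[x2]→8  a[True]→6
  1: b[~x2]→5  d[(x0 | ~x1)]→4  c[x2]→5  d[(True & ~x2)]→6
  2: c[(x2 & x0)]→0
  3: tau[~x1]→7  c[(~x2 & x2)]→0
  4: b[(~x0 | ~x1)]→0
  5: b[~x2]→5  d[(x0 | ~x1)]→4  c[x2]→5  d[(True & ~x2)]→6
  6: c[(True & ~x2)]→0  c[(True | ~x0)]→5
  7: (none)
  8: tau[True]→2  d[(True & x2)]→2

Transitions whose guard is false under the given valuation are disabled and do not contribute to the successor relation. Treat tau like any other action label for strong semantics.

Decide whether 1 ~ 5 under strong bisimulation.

Answer: BISIMILAR

Analysis:
Refine partition for ~:
  round 0: {{0,1,2,3,4,5,6,7,8}}
  round 1: {{0},{1,5},{2,7},{3,8},{4},{6}}
6 equivalence class(es) (converged in 2)
[1]={1,5}  [5]={1,5}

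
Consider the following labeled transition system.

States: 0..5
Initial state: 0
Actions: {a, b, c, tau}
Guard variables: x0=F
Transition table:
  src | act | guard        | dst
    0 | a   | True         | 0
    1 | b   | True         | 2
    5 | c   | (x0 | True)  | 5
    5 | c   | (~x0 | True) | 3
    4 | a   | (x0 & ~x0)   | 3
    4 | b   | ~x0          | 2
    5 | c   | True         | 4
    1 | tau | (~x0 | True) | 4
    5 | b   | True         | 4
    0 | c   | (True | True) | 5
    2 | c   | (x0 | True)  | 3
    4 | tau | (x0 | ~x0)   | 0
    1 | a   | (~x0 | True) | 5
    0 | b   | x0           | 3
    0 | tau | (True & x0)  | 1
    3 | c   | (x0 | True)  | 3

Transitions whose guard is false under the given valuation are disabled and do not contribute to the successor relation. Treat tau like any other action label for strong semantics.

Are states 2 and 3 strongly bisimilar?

Refine partition for ~:
  P[0] = {{0,1,2,3,4,5}}
  P[1] = {{0},{1},{2,3},{4},{5}}
5 equivalence class(es) (converged in 2)
[2]={2,3}  [3]={2,3}

Answer: BISIMILAR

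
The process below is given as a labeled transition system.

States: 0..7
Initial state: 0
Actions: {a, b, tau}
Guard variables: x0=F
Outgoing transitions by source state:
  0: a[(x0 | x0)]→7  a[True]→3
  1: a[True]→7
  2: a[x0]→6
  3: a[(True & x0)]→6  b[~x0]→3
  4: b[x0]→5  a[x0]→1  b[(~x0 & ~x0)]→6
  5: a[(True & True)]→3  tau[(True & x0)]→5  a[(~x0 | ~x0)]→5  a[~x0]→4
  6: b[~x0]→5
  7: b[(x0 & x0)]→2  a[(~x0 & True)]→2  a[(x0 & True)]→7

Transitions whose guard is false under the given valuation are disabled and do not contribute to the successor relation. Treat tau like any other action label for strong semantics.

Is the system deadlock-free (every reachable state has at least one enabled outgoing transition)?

Reach set: {0,3}
  0: a→3  [deg 1]
  3: b→3  [deg 1]

Answer: DEADLOCK-FREE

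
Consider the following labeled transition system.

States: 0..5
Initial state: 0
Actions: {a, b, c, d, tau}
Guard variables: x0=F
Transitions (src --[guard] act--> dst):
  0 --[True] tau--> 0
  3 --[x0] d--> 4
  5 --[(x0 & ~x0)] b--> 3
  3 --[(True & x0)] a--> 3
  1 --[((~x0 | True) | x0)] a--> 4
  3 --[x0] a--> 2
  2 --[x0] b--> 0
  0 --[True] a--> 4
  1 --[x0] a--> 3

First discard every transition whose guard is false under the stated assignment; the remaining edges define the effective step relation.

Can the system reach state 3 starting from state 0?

After dropping false guards: 3 live edges.
Layer 0: {0}
Layer 1: {4}  now seen {0,4}
Reach set: {0,4}

Answer: UNREACHABLE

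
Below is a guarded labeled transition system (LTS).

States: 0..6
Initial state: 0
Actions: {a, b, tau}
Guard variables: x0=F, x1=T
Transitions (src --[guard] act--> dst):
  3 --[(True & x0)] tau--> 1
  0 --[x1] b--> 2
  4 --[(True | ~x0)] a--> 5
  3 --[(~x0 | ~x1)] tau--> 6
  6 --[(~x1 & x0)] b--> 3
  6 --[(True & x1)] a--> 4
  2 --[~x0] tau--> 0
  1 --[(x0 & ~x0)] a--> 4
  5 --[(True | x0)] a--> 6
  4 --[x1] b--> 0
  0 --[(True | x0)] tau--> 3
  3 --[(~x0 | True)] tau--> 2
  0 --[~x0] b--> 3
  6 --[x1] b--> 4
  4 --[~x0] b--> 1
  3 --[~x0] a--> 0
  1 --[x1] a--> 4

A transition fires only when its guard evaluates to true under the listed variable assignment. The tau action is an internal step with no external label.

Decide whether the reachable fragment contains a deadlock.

Answer: DEADLOCK-FREE

Working:
R = {0,1,2,3,4,5,6}
  0: b→2  b→3  tau→3  [3 out]
  1: a→4  [1 out]
  2: tau→0  [1 out]
  3: a→0  tau→2  tau→6  [3 out]
  4: a→5  b→0  b→1  [3 out]
  5: a→6  [1 out]
  6: a→4  b→4  [2 out]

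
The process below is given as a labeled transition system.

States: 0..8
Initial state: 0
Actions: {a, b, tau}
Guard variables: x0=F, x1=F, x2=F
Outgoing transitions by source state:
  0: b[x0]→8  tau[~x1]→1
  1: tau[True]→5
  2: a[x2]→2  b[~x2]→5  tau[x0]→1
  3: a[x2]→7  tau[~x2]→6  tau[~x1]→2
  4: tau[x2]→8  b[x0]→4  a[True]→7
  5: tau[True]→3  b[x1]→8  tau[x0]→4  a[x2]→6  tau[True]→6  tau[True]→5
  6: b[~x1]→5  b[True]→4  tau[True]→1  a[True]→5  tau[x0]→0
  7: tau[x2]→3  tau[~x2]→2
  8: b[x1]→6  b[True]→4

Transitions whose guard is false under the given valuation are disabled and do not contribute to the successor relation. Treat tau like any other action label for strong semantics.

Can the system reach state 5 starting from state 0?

15 transition(s) survive guard evaluation.
Layer 0: {0}
Layer 1: {1}  now seen {0,1}
Layer 2: {5}  now seen {0,1,5}
Layer 3: {3,6}  now seen {0,1,3,5,6}
Layer 4: {2,4}  now seen {0,1,2,3,4,5,6}
Layer 5: {7}  now seen {0,1,2,3,4,5,6,7}
R = {0,1,2,3,4,5,6,7}
trace reaching 5: tau·tau

Answer: REACHABLE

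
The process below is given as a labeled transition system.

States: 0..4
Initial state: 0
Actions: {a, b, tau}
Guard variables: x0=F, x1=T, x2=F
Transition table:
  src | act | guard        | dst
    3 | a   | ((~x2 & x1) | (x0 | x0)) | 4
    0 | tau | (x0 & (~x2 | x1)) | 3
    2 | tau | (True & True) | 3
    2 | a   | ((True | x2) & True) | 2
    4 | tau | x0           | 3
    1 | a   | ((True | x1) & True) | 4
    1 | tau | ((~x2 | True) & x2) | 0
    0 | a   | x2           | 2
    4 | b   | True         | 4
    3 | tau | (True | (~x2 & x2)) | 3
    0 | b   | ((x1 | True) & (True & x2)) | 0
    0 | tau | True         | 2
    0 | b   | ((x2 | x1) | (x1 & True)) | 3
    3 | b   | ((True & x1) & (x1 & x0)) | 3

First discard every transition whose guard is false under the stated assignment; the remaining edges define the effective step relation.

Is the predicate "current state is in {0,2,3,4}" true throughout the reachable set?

Safe = {0,2,3,4}
Reach set: {0,2,3,4}
  0: ✓
  2: ✓
  3: ✓
  4: ✓

Answer: INVARIANT HOLDS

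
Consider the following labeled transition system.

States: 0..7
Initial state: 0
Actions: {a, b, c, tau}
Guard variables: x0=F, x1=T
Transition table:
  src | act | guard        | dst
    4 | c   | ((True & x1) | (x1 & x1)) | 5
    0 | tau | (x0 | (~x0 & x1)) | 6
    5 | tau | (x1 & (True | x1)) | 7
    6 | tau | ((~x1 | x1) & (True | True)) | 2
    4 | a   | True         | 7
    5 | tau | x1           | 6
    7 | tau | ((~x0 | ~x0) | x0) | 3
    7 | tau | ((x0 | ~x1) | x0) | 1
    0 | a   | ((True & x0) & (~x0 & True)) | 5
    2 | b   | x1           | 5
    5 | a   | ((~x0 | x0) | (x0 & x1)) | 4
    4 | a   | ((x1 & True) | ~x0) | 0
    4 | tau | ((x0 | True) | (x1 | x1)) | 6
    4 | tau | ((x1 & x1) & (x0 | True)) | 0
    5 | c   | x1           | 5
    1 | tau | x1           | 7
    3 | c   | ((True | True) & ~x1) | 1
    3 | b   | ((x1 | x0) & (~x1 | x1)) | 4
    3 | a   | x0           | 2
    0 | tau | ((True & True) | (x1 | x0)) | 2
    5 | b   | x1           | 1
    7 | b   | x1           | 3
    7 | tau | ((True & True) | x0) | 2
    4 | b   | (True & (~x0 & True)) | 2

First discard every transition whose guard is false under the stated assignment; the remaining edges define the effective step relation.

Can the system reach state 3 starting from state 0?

20 transition(s) survive guard evaluation.
L0 = {0}
L1 = {2,6}  total {0,2,6}
L2 = {5}  total {0,2,5,6}
L3 = {1,4,7}  total {0,1,2,4,5,6,7}
L4 = {3}  total {0,1,2,3,4,5,6,7}
Reach set: {0,1,2,3,4,5,6,7}
Path to 3: tau·b·tau·tau

Answer: REACHABLE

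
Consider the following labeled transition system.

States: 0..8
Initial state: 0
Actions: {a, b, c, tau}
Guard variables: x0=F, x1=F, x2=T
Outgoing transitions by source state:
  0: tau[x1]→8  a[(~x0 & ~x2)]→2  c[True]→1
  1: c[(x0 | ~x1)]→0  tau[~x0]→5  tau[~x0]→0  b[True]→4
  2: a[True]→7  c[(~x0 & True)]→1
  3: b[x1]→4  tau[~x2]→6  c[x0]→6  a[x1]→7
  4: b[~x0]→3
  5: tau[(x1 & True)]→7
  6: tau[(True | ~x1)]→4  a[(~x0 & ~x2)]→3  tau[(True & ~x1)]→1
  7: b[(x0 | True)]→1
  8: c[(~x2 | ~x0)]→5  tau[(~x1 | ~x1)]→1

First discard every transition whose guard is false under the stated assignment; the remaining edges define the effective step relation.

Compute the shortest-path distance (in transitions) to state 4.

Layered search for 4:
  depth 0: {0}
  depth 1: {1}
  depth 2: {4,5}
4 enters at depth 2; path c·b

Answer: 2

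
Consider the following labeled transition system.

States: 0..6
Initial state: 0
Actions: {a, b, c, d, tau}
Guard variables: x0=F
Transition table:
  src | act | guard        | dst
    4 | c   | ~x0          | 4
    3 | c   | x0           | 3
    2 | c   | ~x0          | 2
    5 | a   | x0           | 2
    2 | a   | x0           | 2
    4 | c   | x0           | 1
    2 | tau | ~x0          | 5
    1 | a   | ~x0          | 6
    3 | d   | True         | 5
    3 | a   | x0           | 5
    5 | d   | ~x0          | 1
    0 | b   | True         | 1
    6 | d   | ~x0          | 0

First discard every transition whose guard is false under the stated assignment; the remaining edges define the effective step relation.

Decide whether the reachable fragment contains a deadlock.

Answer: DEADLOCK-FREE

Working:
R = {0,1,6}
  0: b→1  [1 exit(s)]
  1: a→6  [1 exit(s)]
  6: d→0  [1 exit(s)]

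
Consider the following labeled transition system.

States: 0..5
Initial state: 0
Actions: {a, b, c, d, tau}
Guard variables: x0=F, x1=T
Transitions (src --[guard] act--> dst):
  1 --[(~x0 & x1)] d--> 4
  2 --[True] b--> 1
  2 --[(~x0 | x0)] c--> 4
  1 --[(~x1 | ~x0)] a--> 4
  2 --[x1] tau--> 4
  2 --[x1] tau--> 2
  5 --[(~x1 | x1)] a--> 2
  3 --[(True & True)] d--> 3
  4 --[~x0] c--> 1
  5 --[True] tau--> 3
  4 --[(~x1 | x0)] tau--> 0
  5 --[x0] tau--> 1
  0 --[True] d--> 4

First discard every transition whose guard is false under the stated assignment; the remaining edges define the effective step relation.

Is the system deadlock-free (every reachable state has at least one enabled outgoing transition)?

Reach set: {0,1,4}
  0: d→4  [deg 1]
  1: a→4  d→4  [deg 2]
  4: c→1  [deg 1]

Answer: DEADLOCK-FREE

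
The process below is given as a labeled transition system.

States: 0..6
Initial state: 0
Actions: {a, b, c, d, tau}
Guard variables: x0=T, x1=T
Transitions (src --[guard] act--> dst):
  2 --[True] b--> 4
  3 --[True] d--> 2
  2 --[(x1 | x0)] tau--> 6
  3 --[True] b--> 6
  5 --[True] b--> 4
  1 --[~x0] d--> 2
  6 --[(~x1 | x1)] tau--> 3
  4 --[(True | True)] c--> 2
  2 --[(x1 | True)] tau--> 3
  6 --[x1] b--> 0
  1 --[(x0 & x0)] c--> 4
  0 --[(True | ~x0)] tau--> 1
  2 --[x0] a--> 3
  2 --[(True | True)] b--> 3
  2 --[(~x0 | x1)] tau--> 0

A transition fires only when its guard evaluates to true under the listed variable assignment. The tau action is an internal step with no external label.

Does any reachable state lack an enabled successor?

Answer: DEADLOCK-FREE

Trace:
Reach set: {0,1,2,3,4,6}
  0: tau→1  [deg 1]
  1: c→4  [deg 1]
  2: a→3  b→3  b→4  tau→0  tau→3  tau→6  [deg 6]
  3: b→6  d→2  [deg 2]
  4: c→2  [deg 1]
  6: b→0  tau→3  [deg 2]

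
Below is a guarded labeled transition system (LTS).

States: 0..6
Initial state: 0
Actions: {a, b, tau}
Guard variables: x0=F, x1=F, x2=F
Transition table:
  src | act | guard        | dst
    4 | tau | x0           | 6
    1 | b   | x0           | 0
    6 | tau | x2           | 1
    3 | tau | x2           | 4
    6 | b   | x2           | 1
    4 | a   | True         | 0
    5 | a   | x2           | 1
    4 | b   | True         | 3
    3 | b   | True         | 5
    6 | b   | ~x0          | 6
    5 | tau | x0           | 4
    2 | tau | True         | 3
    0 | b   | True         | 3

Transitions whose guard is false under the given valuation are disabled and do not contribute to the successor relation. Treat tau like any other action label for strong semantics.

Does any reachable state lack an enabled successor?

Answer: DEADLOCK at state 5

Trace:
Reachable = {0,3,5}
  0: b→3  [1 out]
  3: b→5  [1 out]
  5: ∅  [no exit]
trace reaching 5: b·b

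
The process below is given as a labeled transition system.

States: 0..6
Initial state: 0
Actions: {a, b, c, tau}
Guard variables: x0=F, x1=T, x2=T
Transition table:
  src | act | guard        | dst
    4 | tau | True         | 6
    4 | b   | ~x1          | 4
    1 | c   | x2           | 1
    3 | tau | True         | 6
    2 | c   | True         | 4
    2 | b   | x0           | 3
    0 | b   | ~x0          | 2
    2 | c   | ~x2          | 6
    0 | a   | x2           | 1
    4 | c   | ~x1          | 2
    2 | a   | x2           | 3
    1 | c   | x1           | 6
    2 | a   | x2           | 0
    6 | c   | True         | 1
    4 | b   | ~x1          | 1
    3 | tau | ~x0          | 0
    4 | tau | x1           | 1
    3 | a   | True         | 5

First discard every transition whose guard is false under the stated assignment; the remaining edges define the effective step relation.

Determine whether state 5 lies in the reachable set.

Answer: REACHABLE

Analysis:
After dropping false guards: 13 live edges.
Layer 0: {0}
Layer 1: {1,2}  now seen {0,1,2}
Layer 2: {3,4,6}  now seen {0,1,2,3,4,6}
Layer 3: {5}  now seen {0,1,2,3,4,5,6}
Reach set: {0,1,2,3,4,5,6}
trace reaching 5: b·a·a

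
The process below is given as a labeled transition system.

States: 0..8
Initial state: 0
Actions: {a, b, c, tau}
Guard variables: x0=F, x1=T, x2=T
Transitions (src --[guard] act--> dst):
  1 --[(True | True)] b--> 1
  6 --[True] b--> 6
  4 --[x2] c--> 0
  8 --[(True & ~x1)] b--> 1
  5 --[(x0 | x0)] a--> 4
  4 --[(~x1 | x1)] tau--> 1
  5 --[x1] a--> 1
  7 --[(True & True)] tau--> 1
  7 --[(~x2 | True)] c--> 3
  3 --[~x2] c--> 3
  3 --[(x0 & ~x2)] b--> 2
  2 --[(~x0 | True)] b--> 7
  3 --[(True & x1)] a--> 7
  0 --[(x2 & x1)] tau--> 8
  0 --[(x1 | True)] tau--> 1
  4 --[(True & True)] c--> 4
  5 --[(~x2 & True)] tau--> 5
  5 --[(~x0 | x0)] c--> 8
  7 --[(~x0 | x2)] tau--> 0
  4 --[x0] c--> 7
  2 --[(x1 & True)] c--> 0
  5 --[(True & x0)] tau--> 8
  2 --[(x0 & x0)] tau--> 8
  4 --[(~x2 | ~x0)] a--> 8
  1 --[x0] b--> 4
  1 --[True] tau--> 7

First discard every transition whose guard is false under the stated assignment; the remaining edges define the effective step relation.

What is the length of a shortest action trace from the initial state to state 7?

Breadth-first toward 7:
  Layer 0: {0}
  Layer 1: {1,8}
  Layer 2: {7}
first hit 7 at d=2 via tau·tau

Answer: 2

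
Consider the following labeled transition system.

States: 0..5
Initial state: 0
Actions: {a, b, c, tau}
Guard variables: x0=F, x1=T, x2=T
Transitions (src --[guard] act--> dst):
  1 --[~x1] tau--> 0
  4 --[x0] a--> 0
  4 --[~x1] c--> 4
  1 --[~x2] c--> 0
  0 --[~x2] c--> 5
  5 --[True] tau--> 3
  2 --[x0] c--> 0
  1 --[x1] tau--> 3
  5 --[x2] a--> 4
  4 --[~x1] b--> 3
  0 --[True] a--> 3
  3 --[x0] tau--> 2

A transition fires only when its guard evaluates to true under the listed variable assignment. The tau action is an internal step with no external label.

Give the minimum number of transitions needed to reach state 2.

Answer: UNREACHABLE

Trace:
BFS to 2:
  L0 = {0}
  L1 = {3}
2 never appears.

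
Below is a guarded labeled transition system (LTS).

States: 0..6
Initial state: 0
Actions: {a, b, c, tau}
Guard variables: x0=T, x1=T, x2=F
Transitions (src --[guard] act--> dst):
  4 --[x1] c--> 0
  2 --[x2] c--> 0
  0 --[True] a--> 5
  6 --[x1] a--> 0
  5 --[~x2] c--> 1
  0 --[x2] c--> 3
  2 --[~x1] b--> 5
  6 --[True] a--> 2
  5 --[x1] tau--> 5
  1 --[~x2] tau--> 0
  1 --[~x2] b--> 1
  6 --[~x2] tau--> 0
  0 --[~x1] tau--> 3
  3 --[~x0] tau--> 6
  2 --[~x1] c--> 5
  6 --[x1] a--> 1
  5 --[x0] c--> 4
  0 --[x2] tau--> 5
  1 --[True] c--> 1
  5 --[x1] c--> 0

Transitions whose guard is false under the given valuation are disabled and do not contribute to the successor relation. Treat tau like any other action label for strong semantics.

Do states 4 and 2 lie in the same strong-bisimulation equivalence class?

Answer: NOT BISIMILAR

Trace:
Compute ~ classes (split until stable):
  π0 = {{0,1,2,3,4,5,6}}
  π1 = {{0},{1},{2,3},{4},{5},{6}}
stable after 2 split(s): 6 block(s)
class of 4: {4}; class of 2: {2,3}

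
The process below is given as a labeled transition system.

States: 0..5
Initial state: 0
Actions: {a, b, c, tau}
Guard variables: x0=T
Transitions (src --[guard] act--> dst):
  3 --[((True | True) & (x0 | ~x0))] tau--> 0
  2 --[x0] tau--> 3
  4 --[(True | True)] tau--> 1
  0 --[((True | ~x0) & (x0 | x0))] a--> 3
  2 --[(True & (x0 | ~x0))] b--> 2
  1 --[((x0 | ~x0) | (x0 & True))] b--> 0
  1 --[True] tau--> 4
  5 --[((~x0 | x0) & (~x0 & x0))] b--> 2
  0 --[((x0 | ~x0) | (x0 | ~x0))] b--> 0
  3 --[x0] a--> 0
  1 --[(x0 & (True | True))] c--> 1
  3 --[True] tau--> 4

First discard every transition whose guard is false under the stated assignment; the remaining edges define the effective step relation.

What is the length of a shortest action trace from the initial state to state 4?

BFS to 4:
  Layer 0: {0}
  Layer 1: {3}
  Layer 2: {4}
depth(4)=2, e.g. a·tau

Answer: 2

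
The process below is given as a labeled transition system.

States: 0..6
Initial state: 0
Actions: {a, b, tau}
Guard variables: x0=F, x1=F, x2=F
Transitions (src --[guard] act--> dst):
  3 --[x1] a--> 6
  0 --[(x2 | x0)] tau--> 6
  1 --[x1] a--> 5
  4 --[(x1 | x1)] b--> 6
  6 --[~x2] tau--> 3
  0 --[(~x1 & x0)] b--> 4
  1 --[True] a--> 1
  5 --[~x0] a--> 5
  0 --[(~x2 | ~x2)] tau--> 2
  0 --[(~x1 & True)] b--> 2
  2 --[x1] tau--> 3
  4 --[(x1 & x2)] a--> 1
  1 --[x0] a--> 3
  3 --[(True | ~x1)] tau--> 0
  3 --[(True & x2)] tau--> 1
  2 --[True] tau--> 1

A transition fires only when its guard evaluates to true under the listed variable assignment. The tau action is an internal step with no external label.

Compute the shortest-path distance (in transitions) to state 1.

Answer: 2

Analysis:
Layered search for 1:
  L0 = {0}
  L1 = {2}
  L2 = {1}
1 enters at depth 2; path b·tau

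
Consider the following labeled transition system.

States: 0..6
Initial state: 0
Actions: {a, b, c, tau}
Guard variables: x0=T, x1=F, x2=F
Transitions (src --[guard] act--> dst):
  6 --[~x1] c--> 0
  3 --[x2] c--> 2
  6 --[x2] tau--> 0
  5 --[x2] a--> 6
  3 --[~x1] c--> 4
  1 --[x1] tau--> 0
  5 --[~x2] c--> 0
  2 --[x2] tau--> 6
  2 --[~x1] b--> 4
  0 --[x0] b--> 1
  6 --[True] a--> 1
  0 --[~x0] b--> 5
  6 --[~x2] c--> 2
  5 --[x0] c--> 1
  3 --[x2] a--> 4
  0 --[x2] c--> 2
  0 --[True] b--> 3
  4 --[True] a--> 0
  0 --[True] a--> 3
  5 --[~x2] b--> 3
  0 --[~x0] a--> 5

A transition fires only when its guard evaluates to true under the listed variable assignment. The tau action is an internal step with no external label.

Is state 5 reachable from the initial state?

After dropping false guards: 12 live edges.
depth 0: {0}
depth 1: {1,3}  total {0,1,3}
depth 2: {4}  total {0,1,3,4}
R = {0,1,3,4}

Answer: UNREACHABLE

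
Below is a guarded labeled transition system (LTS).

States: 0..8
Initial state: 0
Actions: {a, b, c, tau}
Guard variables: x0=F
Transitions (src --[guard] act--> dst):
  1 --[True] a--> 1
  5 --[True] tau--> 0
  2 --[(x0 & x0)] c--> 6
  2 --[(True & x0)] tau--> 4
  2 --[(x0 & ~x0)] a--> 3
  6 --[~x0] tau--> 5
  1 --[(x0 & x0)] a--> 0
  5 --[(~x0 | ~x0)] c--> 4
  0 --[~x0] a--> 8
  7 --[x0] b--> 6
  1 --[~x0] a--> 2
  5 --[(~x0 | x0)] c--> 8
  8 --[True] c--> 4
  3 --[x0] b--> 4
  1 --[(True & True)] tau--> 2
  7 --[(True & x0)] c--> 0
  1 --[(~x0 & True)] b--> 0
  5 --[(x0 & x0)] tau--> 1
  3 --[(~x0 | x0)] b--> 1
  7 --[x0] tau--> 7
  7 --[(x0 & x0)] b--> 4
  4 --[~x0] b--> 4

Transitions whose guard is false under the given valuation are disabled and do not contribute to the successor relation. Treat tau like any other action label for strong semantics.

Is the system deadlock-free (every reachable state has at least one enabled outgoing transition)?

Answer: DEADLOCK-FREE

Trace:
Reach set: {0,4,8}
  0: a→8  [1 exit(s)]
  4: b→4  [1 exit(s)]
  8: c→4  [1 exit(s)]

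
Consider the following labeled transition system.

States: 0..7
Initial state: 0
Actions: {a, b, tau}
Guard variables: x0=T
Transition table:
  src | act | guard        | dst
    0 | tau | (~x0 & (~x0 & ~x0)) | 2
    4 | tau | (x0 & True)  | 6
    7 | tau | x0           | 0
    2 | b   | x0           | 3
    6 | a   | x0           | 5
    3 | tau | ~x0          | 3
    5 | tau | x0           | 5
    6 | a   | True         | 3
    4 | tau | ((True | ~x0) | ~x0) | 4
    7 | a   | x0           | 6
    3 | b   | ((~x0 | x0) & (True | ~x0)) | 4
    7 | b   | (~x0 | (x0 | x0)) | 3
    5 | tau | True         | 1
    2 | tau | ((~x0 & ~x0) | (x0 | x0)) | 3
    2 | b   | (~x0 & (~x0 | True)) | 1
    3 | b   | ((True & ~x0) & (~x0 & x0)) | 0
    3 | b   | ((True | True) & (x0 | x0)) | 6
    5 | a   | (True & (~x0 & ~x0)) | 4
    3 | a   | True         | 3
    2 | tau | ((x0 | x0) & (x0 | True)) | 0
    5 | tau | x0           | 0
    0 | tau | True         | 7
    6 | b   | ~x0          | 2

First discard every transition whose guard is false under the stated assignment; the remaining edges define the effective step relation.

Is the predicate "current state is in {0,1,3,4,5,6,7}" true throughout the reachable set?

Allowed set {0,1,3,4,5,6,7}
Reachable = {0,1,3,4,5,6,7}
  0: ✓
  1: ✓
  3: ✓
  4: ✓
  5: ✓
  6: ✓
  7: ✓

Answer: INVARIANT HOLDS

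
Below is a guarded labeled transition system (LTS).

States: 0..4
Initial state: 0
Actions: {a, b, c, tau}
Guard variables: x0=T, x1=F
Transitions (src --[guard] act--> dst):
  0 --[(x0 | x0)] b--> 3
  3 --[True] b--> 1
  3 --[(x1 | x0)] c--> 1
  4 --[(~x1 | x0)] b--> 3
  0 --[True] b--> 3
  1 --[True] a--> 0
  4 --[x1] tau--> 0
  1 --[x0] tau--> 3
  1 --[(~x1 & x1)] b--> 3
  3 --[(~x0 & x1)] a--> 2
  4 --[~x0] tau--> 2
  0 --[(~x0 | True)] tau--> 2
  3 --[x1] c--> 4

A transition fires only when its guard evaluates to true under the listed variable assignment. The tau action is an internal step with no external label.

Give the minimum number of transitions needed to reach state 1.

Answer: 2

Analysis:
Layered search for 1:
  depth 0: {0}
  depth 1: {2,3}
  depth 2: {1}
depth(1)=2, e.g. b·b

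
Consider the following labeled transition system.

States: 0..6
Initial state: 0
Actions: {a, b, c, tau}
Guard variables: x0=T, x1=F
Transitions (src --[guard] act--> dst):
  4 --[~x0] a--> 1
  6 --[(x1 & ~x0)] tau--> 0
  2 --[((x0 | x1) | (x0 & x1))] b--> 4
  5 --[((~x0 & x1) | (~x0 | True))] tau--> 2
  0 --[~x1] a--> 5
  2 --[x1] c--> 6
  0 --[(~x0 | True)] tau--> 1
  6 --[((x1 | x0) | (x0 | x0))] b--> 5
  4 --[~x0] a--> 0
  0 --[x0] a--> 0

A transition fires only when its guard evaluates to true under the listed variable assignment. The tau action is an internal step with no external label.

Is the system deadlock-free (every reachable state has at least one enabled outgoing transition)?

Answer: DEADLOCK at state 1

Working:
R = {0,1,2,4,5}
  0: a→0  a→5  tau→1  [3 out]
  1: ∅  [no exit]
  2: b→4  [1 out]
  4: ∅  [no exit]
  5: tau→2  [1 out]
trace reaching 1: tau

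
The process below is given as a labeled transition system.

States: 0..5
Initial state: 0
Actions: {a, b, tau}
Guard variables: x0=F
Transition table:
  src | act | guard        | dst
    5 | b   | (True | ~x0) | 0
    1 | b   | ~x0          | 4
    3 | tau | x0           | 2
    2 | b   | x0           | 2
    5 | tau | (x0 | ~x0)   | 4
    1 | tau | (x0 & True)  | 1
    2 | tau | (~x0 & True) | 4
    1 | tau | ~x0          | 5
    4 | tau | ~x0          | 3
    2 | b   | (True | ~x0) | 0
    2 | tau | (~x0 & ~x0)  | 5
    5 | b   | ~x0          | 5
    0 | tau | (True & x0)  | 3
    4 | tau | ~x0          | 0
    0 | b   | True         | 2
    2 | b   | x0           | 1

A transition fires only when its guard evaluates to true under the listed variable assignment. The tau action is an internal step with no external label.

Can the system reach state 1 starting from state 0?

Answer: UNREACHABLE

Analysis:
Guard filter leaves 11 enabled edge(s).
Layer 0: {0}
Layer 1: {2}  now seen {0,2}
Layer 2: {4,5}  now seen {0,2,4,5}
Layer 3: {3}  now seen {0,2,3,4,5}
R = {0,2,3,4,5}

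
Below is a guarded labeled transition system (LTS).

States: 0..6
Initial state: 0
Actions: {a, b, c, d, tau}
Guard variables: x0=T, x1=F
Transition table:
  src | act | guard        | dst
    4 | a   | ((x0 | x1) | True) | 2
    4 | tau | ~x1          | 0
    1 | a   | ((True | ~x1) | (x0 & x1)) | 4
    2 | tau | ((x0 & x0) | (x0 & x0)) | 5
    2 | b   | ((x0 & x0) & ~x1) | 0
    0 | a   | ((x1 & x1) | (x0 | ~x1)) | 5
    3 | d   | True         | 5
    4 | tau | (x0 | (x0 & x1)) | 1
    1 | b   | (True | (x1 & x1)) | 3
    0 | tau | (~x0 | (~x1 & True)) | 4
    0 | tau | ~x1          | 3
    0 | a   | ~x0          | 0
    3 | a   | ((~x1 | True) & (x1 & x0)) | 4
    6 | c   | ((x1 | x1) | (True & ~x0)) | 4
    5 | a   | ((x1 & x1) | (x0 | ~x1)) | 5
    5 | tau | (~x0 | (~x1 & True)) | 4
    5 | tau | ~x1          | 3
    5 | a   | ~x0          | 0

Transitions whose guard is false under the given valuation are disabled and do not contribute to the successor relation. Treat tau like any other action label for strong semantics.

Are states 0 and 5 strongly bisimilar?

Bisimulation quotient by refinement:
  round 0: {{0,1,2,3,4,5,6}}
  round 1: {{0,4,5},{1},{2},{3},{6}}
  round 2: {{0,5},{1},{2},{3},{4},{6}}
Fixed point at round 3; 6 class(es).
[0]={0,5}  [5]={0,5}

Answer: BISIMILAR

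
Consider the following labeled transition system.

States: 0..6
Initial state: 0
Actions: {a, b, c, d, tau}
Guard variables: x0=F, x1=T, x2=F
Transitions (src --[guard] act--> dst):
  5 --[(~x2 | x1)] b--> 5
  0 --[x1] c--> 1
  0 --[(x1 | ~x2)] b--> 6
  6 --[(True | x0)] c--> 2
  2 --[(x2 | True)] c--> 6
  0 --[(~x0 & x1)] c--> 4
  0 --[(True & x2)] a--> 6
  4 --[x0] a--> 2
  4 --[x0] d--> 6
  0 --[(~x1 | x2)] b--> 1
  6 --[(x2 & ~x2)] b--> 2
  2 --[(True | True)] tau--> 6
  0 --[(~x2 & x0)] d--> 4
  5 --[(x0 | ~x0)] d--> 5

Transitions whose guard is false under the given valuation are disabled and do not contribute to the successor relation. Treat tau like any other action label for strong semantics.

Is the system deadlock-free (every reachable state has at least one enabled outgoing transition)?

Reachable = {0,1,2,4,6}
  0: b→6  c→1  c→4  [3 out]
  1: ∅  [STUCK]
  2: c→6  tau→6  [2 out]
  4: ∅  [STUCK]
  6: c→2  [1 out]
Path to 1: c

Answer: DEADLOCK at state 1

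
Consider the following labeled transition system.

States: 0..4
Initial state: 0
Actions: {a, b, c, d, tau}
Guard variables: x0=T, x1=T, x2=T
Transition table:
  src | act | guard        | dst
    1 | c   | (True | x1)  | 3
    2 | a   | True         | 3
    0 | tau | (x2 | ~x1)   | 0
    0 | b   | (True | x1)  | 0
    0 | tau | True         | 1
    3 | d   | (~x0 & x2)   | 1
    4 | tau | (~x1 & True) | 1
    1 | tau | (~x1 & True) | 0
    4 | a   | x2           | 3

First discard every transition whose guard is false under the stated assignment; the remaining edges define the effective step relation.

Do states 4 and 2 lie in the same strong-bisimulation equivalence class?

Compute ~ classes (split until stable):
  P[0] = {{0,1,2,3,4}}
  P[1] = {{0},{1},{2,4},{3}}
stable after 2 split(s): 4 block(s)
4∈{2,4}, 2∈{2,4}

Answer: BISIMILAR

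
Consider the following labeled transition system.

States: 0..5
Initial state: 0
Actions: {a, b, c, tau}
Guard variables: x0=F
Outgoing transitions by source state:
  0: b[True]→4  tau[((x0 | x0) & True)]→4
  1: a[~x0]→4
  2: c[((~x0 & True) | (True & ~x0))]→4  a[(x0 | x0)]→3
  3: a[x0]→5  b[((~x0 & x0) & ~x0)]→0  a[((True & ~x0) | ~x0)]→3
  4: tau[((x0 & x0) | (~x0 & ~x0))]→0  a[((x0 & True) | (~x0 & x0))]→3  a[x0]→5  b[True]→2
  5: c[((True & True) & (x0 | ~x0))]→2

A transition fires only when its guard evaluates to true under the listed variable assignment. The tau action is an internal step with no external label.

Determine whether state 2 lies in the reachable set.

7 transition(s) survive guard evaluation.
depth 0: {0}
depth 1: {4}  cumulative {0,4}
depth 2: {2}  cumulative {0,2,4}
R = {0,2,4}
Path to 2: b·b

Answer: REACHABLE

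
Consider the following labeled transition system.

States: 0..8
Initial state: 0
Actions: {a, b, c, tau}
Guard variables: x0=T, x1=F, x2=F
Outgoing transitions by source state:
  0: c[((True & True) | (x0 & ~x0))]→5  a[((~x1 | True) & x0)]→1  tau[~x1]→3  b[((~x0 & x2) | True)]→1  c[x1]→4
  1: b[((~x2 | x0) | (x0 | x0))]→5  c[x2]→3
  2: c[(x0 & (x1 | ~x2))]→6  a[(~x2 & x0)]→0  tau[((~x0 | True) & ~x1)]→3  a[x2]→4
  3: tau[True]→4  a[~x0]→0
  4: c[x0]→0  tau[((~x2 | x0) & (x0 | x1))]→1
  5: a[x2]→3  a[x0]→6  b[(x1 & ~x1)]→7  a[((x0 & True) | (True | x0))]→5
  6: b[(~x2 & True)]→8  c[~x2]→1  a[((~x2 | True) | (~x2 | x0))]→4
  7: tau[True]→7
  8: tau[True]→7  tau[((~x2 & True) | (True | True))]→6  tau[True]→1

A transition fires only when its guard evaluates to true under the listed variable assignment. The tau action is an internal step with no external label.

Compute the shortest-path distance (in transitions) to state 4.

Answer: 2

Working:
BFS to 4:
  L0 = {0}
  L1 = {1,3,5}
  L2 = {4,6}
depth(4)=2, e.g. tau·tau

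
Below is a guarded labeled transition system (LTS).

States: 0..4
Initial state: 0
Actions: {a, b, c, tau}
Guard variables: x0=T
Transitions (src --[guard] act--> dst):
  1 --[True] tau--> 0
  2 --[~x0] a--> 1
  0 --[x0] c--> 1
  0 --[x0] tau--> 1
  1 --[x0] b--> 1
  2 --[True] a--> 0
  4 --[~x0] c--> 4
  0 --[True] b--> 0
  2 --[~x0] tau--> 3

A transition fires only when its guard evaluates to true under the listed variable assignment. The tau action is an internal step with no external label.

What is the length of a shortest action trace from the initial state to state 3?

Answer: UNREACHABLE

Working:
BFS to 3:
  L0 = {0}
  L1 = {1}
3 never appears.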